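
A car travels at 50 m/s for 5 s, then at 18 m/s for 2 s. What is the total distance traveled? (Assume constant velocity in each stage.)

d₁ = v₁t₁ = 50 × 5 = 250 m
d₂ = v₂t₂ = 18 × 2 = 36 m
d_total = 250 + 36 = 286 m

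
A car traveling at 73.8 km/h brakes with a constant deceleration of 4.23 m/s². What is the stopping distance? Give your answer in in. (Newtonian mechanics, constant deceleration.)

v₀ = 73.8 km/h × 0.2777777777777778 = 20.5 m/s
d = v₀² / (2a) = 20.5² / (2 × 4.23) = 420.25 / 8.46 = 49.6749 m
d = 49.6749 m / 0.0254 = 1956 in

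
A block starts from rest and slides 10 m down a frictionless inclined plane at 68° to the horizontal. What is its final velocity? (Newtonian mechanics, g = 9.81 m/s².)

a = g sin(θ) = 9.81 × sin(68°) = 9.0957 m/s²
v = √(2ad) = √(2 × 9.0957 × 10) = 13.49 m/s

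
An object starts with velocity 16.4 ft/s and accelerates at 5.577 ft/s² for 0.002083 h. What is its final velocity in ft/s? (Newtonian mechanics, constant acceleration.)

v₀ = 16.4 ft/s × 0.3048 = 4.99872 m/s
a = 5.577 ft/s² × 0.3048 = 1.69987 m/s²
t = 0.002083 h × 3600.0 = 7.4988 s
v = v₀ + a × t = 4.99872 + 1.69987 × 7.4988 = 17.7457 m/s
v = 17.7457 m/s / 0.3048 = 58.22 ft/s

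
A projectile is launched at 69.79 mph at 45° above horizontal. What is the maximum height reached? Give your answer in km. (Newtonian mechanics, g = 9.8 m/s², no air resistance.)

v₀ = 69.79 mph × 0.44704 = 31.1989 m/s
H = v₀² × sin²(θ) / (2g) = 31.1989² × sin(45°)² / (2 × 9.8) = 973.371 × 0.5 / 19.6 = 24.8309 m
H = 24.8309 m / 1000.0 = 0.02483 km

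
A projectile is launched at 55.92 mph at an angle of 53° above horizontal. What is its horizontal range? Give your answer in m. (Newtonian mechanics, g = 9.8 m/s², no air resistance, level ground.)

v₀ = 55.92 mph × 0.44704 = 24.9985 m/s
R = v₀² × sin(2θ) / g = 24.9985² × sin(2 × 53°) / 9.8 = 624.925 × 0.961262 / 9.8 = 61.3 m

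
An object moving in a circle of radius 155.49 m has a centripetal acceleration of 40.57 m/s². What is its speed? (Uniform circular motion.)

v = √(a_c × r) = √(40.57 × 155.49) = 79.42 m/s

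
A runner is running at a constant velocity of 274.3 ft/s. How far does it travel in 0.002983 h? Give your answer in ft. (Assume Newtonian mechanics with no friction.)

v = 274.3 ft/s × 0.3048 = 83.6066 m/s
t = 0.002983 h × 3600.0 = 10.7388 s
d = v × t = 83.6066 × 10.7388 = 897.835 m
d = 897.835 m / 0.3048 = 2946 ft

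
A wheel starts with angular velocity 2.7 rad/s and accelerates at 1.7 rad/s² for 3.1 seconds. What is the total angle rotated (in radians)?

θ = ω₀t + ½αt² = 2.7×3.1 + ½×1.7×3.1² = 16.54 rad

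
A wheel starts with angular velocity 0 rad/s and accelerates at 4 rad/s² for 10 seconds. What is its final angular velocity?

ω = ω₀ + αt = 0 + 4 × 10 = 40 rad/s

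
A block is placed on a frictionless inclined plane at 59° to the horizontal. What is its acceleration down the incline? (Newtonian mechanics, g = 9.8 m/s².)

a = g sin(θ) = 9.8 × sin(59°) = 9.8 × 0.8572 = 8.4 m/s²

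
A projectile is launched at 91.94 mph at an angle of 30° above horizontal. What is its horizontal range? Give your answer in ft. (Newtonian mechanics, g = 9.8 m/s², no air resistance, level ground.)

v₀ = 91.94 mph × 0.44704 = 41.1009 m/s
R = v₀² × sin(2θ) / g = 41.1009² × sin(2 × 30°) / 9.8 = 1689.28 × 0.866025 / 9.8 = 149.282 m
R = 149.282 m / 0.3048 = 489.8 ft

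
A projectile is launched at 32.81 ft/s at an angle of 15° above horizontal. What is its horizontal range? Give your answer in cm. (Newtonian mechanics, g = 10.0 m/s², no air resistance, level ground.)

v₀ = 32.81 ft/s × 0.3048 = 10.0005 m/s
R = v₀² × sin(2θ) / g = 10.0005² × sin(2 × 15°) / 10.0 = 100.01 × 0.5 / 10.0 = 5.0005 m
R = 5.0005 m / 0.01 = 500.0 cm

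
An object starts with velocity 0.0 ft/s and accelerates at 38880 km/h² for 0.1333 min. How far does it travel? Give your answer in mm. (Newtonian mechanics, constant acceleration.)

v₀ = 0.0 ft/s × 0.3048 = 0.0 m/s
a = 38880 km/h² × 7.716049382716049e-05 = 3.0 m/s²
t = 0.1333 min × 60.0 = 7.998 s
d = v₀ × t + ½ × a × t² = 0.0 × 7.998 + 0.5 × 3.0 × 7.998² = 95.952 m
d = 95.952 m / 0.001 = 95950 mm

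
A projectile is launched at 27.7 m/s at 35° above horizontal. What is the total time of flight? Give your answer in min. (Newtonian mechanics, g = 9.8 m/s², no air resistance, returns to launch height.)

T = 2 × v₀ × sin(θ) / g = 2 × 27.7 × sin(35°) / 9.8 = 2 × 27.7 × 0.573576 / 9.8 = 3.24246 s
T = 3.24246 s / 60.0 = 0.05404 min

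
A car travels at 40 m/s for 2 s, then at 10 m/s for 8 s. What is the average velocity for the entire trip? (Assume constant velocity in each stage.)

d₁ = v₁t₁ = 40 × 2 = 80 m
d₂ = v₂t₂ = 10 × 8 = 80 m
d_total = 160 m, t_total = 10 s
v_avg = d_total/t_total = 160/10 = 16.0 m/s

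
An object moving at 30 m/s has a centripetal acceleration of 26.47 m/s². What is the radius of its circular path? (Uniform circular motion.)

r = v²/a_c = 30²/26.47 = 34.0 m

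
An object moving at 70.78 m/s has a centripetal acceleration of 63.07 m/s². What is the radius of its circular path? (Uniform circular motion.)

r = v²/a_c = 70.78²/63.07 = 79.43 m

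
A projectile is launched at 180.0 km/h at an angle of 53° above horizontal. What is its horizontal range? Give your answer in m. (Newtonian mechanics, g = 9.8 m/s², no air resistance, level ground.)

v₀ = 180.0 km/h × 0.2777777777777778 = 50.0 m/s
R = v₀² × sin(2θ) / g = 50.0² × sin(2 × 53°) / 9.8 = 2500.0 × 0.961262 / 9.8 = 245.2 m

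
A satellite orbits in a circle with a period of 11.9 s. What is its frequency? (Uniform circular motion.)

f = 1/T = 1/11.9 = 0.084 Hz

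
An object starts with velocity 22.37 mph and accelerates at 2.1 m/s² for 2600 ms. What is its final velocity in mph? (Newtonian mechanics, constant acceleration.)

v₀ = 22.37 mph × 0.44704 = 10.0003 m/s
t = 2600 ms × 0.001 = 2.6 s
v = v₀ + a × t = 10.0003 + 2.1 × 2.6 = 15.4603 m/s
v = 15.4603 m/s / 0.44704 = 34.58 mph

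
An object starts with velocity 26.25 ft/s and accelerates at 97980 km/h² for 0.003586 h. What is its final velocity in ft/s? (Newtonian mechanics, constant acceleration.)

v₀ = 26.25 ft/s × 0.3048 = 8.001 m/s
a = 97980 km/h² × 7.716049382716049e-05 = 7.56019 m/s²
t = 0.003586 h × 3600.0 = 12.9096 s
v = v₀ + a × t = 8.001 + 7.56019 × 12.9096 = 105.6 m/s
v = 105.6 m/s / 0.3048 = 346.5 ft/s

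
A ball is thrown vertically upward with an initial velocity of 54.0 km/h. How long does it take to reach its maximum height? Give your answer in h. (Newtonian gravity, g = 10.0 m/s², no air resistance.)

v₀ = 54.0 km/h × 0.2777777777777778 = 15.0 m/s
t_up = v₀ / g = 15.0 / 10.0 = 1.5 s
t_up = 1.5 s / 3600.0 = 0.0004167 h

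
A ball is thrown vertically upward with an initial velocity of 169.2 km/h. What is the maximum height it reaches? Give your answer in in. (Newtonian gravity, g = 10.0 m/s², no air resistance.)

v₀ = 169.2 km/h × 0.2777777777777778 = 47.0 m/s
h_max = v₀² / (2g) = 47.0² / (2 × 10.0) = 2209.0 / 20.0 = 110.45 m
h_max = 110.45 m / 0.0254 = 4348 in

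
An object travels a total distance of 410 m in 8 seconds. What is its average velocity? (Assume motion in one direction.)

v_avg = Δd / Δt = 410 / 8 = 51.25 m/s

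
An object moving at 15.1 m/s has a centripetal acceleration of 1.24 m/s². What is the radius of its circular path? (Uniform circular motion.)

r = v²/a_c = 15.1²/1.24 = 183.88 m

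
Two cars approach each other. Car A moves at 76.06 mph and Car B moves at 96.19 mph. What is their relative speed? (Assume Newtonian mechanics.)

v_rel = v_A + v_B = 76.06 + 96.19 = 172.25 mph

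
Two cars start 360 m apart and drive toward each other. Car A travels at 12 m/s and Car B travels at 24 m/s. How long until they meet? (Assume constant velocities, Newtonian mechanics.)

Combined speed: v_combined = 12 + 24 = 36 m/s
Time to meet: t = d/v_combined = 360/36 = 10.0 s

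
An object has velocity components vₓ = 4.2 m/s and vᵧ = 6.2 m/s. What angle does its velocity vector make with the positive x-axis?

θ = arctan(vᵧ/vₓ) = arctan(6.2/4.2) = 55.89°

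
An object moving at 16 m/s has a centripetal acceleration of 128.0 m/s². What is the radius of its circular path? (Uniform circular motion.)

r = v²/a_c = 16²/128.0 = 2.0 m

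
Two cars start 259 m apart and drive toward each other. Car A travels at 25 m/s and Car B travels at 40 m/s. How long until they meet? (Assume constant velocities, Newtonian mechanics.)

Combined speed: v_combined = 25 + 40 = 65 m/s
Time to meet: t = d/v_combined = 259/65 = 3.98 s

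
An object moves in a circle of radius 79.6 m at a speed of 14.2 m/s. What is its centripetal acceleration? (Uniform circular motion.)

a_c = v²/r = 14.2²/79.6 = 201.64/79.6 = 2.53 m/s²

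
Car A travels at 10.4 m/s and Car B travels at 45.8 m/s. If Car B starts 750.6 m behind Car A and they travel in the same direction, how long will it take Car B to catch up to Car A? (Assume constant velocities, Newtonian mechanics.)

Relative speed: v_rel = 45.8 - 10.4 = 35.4 m/s
Time to catch: t = d₀/v_rel = 750.6/35.4 = 21.2 s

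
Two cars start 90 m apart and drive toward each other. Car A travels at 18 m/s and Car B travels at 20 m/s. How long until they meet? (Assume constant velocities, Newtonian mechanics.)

Combined speed: v_combined = 18 + 20 = 38 m/s
Time to meet: t = d/v_combined = 90/38 = 2.37 s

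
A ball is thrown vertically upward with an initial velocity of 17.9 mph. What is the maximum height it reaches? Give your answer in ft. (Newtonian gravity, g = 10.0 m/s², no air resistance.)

v₀ = 17.9 mph × 0.44704 = 8.00202 m/s
h_max = v₀² / (2g) = 8.00202² / (2 × 10.0) = 64.0323 / 20.0 = 3.20162 m
h_max = 3.20162 m / 0.3048 = 10.5 ft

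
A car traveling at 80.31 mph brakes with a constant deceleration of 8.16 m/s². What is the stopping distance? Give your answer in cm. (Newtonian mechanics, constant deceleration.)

v₀ = 80.31 mph × 0.44704 = 35.9018 m/s
d = v₀² / (2a) = 35.9018² / (2 × 8.16) = 1288.94 / 16.32 = 78.9792 m
d = 78.9792 m / 0.01 = 7898 cm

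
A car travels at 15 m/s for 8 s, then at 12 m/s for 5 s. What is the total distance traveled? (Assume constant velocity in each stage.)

d₁ = v₁t₁ = 15 × 8 = 120 m
d₂ = v₂t₂ = 12 × 5 = 60 m
d_total = 120 + 60 = 180 m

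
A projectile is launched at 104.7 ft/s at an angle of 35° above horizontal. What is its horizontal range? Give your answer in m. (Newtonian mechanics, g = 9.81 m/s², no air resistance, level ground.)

v₀ = 104.7 ft/s × 0.3048 = 31.9126 m/s
R = v₀² × sin(2θ) / g = 31.9126² × sin(2 × 35°) / 9.81 = 1018.41 × 0.939693 / 9.81 = 97.55 m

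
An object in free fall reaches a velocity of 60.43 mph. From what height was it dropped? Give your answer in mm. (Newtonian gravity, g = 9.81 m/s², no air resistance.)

v = 60.43 mph × 0.44704 = 27.0146 m/s
h = v² / (2g) = 27.0146² / (2 × 9.81) = 37.1962 m
h = 37.1962 m / 0.001 = 37200 mm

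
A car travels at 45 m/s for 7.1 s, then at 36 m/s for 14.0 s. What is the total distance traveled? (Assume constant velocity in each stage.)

d₁ = v₁t₁ = 45 × 7.1 = 319.5 m
d₂ = v₂t₂ = 36 × 14.0 = 504.0 m
d_total = 319.5 + 504.0 = 823.5 m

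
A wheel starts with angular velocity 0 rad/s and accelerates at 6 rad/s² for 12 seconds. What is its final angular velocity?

ω = ω₀ + αt = 0 + 6 × 12 = 72 rad/s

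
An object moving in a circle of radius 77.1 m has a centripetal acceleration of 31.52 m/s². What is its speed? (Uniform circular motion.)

v = √(a_c × r) = √(31.52 × 77.1) = 49.3 m/s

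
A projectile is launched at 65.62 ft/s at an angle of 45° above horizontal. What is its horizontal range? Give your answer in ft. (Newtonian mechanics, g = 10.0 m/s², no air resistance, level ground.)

v₀ = 65.62 ft/s × 0.3048 = 20.001 m/s
R = v₀² × sin(2θ) / g = 20.001² × sin(2 × 45°) / 10.0 = 400.04 × 1.0 / 10.0 = 40.004 m
R = 40.004 m / 0.3048 = 131.2 ft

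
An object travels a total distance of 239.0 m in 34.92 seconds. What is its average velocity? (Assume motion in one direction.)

v_avg = Δd / Δt = 239.0 / 34.92 = 6.84 m/s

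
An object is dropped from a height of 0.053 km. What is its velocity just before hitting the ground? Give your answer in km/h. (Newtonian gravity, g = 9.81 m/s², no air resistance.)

h = 0.053 km × 1000.0 = 53.0 m
v = √(2gh) = √(2 × 9.81 × 53.0) = 32.2469 m/s
v = 32.2469 m/s / 0.2777777777777778 = 116.1 km/h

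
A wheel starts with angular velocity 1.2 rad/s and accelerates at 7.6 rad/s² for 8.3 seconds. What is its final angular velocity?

ω = ω₀ + αt = 1.2 + 7.6 × 8.3 = 64.28 rad/s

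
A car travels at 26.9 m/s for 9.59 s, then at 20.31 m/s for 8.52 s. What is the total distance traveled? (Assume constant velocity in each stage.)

d₁ = v₁t₁ = 26.9 × 9.59 = 257.971 m
d₂ = v₂t₂ = 20.31 × 8.52 = 173.0412 m
d_total = 257.971 + 173.0412 = 431.01 m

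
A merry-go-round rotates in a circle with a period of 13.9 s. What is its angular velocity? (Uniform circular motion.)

ω = 2π/T = 2π/13.9 = 0.452 rad/s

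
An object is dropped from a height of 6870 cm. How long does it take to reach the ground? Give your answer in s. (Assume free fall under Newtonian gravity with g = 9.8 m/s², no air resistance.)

h = 6870 cm × 0.01 = 68.7 m
t = √(2h/g) = √(2 × 68.7 / 9.8) = 3.744 s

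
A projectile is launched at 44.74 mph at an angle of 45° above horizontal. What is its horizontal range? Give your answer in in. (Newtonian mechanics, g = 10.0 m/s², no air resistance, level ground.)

v₀ = 44.74 mph × 0.44704 = 20.0006 m/s
R = v₀² × sin(2θ) / g = 20.0006² × sin(2 × 45°) / 10.0 = 400.024 × 1.0 / 10.0 = 40.0024 m
R = 40.0024 m / 0.0254 = 1575 in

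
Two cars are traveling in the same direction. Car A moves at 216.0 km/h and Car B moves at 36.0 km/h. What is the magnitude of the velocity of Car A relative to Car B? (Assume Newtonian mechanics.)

v_rel = |v_A - v_B| = |216.0 - 36.0| = 180.0 km/h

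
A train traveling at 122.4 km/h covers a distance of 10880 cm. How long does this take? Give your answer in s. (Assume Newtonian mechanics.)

d = 10880 cm × 0.01 = 108.8 m
v = 122.4 km/h × 0.2777777777777778 = 34.0 m/s
t = d / v = 108.8 / 34.0 = 3.2 s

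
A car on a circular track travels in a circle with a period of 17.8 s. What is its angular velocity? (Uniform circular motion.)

ω = 2π/T = 2π/17.8 = 0.353 rad/s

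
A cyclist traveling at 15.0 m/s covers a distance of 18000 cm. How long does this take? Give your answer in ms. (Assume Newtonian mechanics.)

d = 18000 cm × 0.01 = 180.0 m
t = d / v = 180.0 / 15.0 = 12.0 s
t = 12.0 s / 0.001 = 12000 ms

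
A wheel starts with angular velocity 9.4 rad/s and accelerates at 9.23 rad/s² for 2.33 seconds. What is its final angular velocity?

ω = ω₀ + αt = 9.4 + 9.23 × 2.33 = 30.91 rad/s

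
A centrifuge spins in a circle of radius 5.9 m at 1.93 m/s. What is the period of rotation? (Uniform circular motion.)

T = 2πr/v = 2π×5.9/1.93 = 19.21 s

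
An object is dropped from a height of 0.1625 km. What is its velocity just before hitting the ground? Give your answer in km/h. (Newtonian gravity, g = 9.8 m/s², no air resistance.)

h = 0.1625 km × 1000.0 = 162.5 m
v = √(2gh) = √(2 × 9.8 × 162.5) = 56.4358 m/s
v = 56.4358 m/s / 0.2777777777777778 = 203.2 km/h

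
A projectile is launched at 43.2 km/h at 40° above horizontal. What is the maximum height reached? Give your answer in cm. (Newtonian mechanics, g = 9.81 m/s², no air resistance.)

v₀ = 43.2 km/h × 0.2777777777777778 = 12.0 m/s
H = v₀² × sin²(θ) / (2g) = 12.0² × sin(40°)² / (2 × 9.81) = 144.0 × 0.413176 / 19.62 = 3.03248 m
H = 3.03248 m / 0.01 = 303.2 cm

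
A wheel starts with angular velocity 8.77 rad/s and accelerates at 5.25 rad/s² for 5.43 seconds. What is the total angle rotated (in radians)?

θ = ω₀t + ½αt² = 8.77×5.43 + ½×5.25×5.43² = 125.02 rad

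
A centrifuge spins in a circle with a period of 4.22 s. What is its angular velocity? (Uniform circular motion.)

ω = 2π/T = 2π/4.22 = 1.4889 rad/s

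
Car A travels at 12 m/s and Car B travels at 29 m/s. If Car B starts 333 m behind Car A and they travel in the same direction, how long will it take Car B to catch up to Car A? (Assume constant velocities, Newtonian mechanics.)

Relative speed: v_rel = 29 - 12 = 17 m/s
Time to catch: t = d₀/v_rel = 333/17 = 19.59 s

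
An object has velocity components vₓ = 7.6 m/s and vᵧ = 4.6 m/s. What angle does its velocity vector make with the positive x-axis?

θ = arctan(vᵧ/vₓ) = arctan(4.6/7.6) = 31.18°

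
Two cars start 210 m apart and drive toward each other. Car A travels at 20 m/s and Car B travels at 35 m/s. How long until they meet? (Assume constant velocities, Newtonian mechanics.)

Combined speed: v_combined = 20 + 35 = 55 m/s
Time to meet: t = d/v_combined = 210/55 = 3.82 s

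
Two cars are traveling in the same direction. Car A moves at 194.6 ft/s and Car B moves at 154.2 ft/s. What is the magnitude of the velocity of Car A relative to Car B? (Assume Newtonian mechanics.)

v_rel = |v_A - v_B| = |194.6 - 154.2| = 40.4 ft/s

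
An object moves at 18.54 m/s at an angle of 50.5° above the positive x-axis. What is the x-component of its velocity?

vₓ = v cos(θ) = 18.54 × cos(50.5°) = 11.79 m/s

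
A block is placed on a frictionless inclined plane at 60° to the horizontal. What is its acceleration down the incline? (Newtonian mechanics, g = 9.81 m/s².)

a = g sin(θ) = 9.81 × sin(60°) = 9.81 × 0.866 = 8.5 m/s²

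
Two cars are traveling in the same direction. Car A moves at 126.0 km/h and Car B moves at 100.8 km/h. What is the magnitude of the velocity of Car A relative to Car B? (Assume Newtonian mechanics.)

v_rel = |v_A - v_B| = |126.0 - 100.8| = 25.2 km/h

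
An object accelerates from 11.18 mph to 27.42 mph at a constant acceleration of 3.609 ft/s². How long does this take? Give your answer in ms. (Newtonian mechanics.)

v₀ = 11.18 mph × 0.44704 = 4.99791 m/s
v = 27.42 mph × 0.44704 = 12.2578 m/s
a = 3.609 ft/s² × 0.3048 = 1.10002 m/s²
t = (v - v₀) / a = (12.2578 - 4.99791) / 1.10002 = 6.59978 s
t = 6.59978 s / 0.001 = 6600 ms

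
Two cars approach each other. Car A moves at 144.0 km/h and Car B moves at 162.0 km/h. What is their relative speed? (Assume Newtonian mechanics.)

v_rel = v_A + v_B = 144.0 + 162.0 = 306.0 km/h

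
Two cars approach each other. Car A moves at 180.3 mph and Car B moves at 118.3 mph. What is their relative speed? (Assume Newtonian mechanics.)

v_rel = v_A + v_B = 180.3 + 118.3 = 298.6 mph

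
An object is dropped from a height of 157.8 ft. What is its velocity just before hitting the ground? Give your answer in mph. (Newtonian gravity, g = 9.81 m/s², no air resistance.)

h = 157.8 ft × 0.3048 = 48.0974 m
v = √(2gh) = √(2 × 9.81 × 48.0974) = 30.7192 m/s
v = 30.7192 m/s / 0.44704 = 68.72 mph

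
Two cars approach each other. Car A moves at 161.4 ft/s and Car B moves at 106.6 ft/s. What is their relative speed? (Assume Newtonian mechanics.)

v_rel = v_A + v_B = 161.4 + 106.6 = 268.0 ft/s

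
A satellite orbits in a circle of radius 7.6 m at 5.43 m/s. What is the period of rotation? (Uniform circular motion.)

T = 2πr/v = 2π×7.6/5.43 = 8.79 s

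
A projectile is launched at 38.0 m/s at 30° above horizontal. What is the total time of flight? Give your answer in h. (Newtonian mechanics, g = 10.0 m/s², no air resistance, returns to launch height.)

T = 2 × v₀ × sin(θ) / g = 2 × 38.0 × sin(30°) / 10.0 = 2 × 38.0 × 0.5 / 10.0 = 3.8 s
T = 3.8 s / 3600.0 = 0.001056 h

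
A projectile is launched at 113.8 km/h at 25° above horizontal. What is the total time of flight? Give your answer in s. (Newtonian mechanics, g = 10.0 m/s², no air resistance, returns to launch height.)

v₀ = 113.8 km/h × 0.2777777777777778 = 31.6111 m/s
T = 2 × v₀ × sin(θ) / g = 2 × 31.6111 × sin(25°) / 10.0 = 2 × 31.6111 × 0.422618 / 10.0 = 2.672 s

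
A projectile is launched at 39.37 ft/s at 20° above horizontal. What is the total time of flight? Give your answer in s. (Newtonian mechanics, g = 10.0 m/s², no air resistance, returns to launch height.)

v₀ = 39.37 ft/s × 0.3048 = 12.0 m/s
T = 2 × v₀ × sin(θ) / g = 2 × 12.0 × sin(20°) / 10.0 = 2 × 12.0 × 0.34202 / 10.0 = 0.8208 s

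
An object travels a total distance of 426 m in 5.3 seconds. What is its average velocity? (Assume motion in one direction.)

v_avg = Δd / Δt = 426 / 5.3 = 80.38 m/s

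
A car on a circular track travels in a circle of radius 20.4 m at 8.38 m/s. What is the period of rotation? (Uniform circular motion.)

T = 2πr/v = 2π×20.4/8.38 = 15.3 s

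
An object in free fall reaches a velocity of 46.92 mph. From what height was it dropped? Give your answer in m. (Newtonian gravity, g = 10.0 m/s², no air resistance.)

v = 46.92 mph × 0.44704 = 20.9751 m/s
h = v² / (2g) = 20.9751² / (2 × 10.0) = 22.0 m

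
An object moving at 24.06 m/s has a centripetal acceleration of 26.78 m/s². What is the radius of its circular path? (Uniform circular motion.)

r = v²/a_c = 24.06²/26.78 = 21.62 m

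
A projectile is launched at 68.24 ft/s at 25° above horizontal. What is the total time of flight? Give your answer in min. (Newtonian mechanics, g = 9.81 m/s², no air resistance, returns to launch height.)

v₀ = 68.24 ft/s × 0.3048 = 20.7996 m/s
T = 2 × v₀ × sin(θ) / g = 2 × 20.7996 × sin(25°) / 9.81 = 2 × 20.7996 × 0.422618 / 9.81 = 1.79211 s
T = 1.79211 s / 60.0 = 0.02987 min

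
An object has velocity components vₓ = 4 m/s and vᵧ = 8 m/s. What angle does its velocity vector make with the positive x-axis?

θ = arctan(vᵧ/vₓ) = arctan(8/4) = 63.43°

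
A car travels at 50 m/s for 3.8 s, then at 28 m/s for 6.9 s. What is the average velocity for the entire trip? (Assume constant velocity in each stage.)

d₁ = v₁t₁ = 50 × 3.8 = 190.0 m
d₂ = v₂t₂ = 28 × 6.9 = 193.2 m
d_total = 383.2 m, t_total = 10.7 s
v_avg = d_total/t_total = 383.2/10.7 = 35.81 m/s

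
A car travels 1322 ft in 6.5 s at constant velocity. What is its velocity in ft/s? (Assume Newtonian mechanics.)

d = 1322 ft × 0.3048 = 402.946 m
v = d / t = 402.946 / 6.5 = 61.9917 m/s
v = 61.9917 m/s / 0.3048 = 203.4 ft/s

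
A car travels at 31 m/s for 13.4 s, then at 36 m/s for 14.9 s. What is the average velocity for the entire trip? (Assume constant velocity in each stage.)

d₁ = v₁t₁ = 31 × 13.4 = 415.4 m
d₂ = v₂t₂ = 36 × 14.9 = 536.4 m
d_total = 951.8 m, t_total = 28.3 s
v_avg = d_total/t_total = 951.8/28.3 = 33.63 m/s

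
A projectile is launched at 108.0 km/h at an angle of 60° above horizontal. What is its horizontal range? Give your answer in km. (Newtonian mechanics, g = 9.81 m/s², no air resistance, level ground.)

v₀ = 108.0 km/h × 0.2777777777777778 = 30.0 m/s
R = v₀² × sin(2θ) / g = 30.0² × sin(2 × 60°) / 9.81 = 900.0 × 0.866025 / 9.81 = 79.4518 m
R = 79.4518 m / 1000.0 = 0.07945 km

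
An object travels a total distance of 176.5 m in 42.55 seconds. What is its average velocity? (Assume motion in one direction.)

v_avg = Δd / Δt = 176.5 / 42.55 = 4.15 m/s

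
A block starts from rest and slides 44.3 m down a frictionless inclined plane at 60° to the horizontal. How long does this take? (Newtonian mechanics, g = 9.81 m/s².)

a = g sin(θ) = 9.81 × sin(60°) = 8.4957 m/s²
t = √(2d/a) = √(2 × 44.3 / 8.4957) = 3.23 s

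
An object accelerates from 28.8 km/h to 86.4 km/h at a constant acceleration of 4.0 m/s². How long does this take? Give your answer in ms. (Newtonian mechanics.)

v₀ = 28.8 km/h × 0.2777777777777778 = 8.0 m/s
v = 86.4 km/h × 0.2777777777777778 = 24.0 m/s
t = (v - v₀) / a = (24.0 - 8.0) / 4.0 = 4.0 s
t = 4.0 s / 0.001 = 4000 ms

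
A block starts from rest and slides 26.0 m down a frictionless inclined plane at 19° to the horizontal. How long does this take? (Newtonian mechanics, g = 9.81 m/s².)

a = g sin(θ) = 9.81 × sin(19°) = 3.1938 m/s²
t = √(2d/a) = √(2 × 26.0 / 3.1938) = 4.04 s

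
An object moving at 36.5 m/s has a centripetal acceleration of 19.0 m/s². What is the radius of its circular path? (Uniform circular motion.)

r = v²/a_c = 36.5²/19.0 = 70.12 m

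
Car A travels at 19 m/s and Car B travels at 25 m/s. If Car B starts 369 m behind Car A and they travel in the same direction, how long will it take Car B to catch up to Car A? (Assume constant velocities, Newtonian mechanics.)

Relative speed: v_rel = 25 - 19 = 6 m/s
Time to catch: t = d₀/v_rel = 369/6 = 61.5 s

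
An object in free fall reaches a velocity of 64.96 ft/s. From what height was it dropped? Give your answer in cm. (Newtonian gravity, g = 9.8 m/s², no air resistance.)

v = 64.96 ft/s × 0.3048 = 19.7998 m/s
h = v² / (2g) = 19.7998² / (2 × 9.8) = 20.0016 m
h = 20.0016 m / 0.01 = 2000 cm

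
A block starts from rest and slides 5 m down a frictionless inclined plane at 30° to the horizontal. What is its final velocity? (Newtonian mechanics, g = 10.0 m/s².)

a = g sin(θ) = 10.0 × sin(30°) = 5.0 m/s²
v = √(2ad) = √(2 × 5.0 × 5) = 7.07 m/s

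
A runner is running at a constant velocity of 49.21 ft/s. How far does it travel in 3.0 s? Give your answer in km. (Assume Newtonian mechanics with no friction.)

v = 49.21 ft/s × 0.3048 = 14.9992 m/s
d = v × t = 14.9992 × 3.0 = 44.9976 m
d = 44.9976 m / 1000.0 = 0.045 km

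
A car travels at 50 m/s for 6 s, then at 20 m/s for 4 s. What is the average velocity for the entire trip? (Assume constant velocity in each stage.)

d₁ = v₁t₁ = 50 × 6 = 300 m
d₂ = v₂t₂ = 20 × 4 = 80 m
d_total = 380 m, t_total = 10 s
v_avg = d_total/t_total = 380/10 = 38.0 m/s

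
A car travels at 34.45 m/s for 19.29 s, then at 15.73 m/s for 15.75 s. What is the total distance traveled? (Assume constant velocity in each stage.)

d₁ = v₁t₁ = 34.45 × 19.29 = 664.5405 m
d₂ = v₂t₂ = 15.73 × 15.75 = 247.7475 m
d_total = 664.5405 + 247.7475 = 912.29 m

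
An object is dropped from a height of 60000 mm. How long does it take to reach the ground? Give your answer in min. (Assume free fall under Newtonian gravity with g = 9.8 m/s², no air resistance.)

h = 60000 mm × 0.001 = 60.0 m
t = √(2h/g) = √(2 × 60.0 / 9.8) = 3.49927 s
t = 3.49927 s / 60.0 = 0.05832 min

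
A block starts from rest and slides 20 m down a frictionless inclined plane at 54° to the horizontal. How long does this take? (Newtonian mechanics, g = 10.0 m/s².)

a = g sin(θ) = 10.0 × sin(54°) = 8.0902 m/s²
t = √(2d/a) = √(2 × 20 / 8.0902) = 2.22 s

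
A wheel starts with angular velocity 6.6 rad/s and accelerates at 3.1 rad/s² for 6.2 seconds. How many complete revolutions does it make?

θ = ω₀t + ½αt² = 6.6×6.2 + ½×3.1×6.2² = 100.502 rad
Total revolutions = θ/(2π) = 100.502/(2π) = 15.995
Complete revolutions = ⌊15.995⌋ = 15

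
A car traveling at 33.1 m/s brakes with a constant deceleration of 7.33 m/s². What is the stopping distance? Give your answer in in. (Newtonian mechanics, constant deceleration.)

d = v₀² / (2a) = 33.1² / (2 × 7.33) = 1095.61 / 14.66 = 74.7347 m
d = 74.7347 m / 0.0254 = 2942 in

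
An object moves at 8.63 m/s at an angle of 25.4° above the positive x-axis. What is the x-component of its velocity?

vₓ = v cos(θ) = 8.63 × cos(25.4°) = 7.8 m/s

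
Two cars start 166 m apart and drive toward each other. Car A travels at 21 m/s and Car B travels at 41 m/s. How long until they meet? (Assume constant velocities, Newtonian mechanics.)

Combined speed: v_combined = 21 + 41 = 62 m/s
Time to meet: t = d/v_combined = 166/62 = 2.68 s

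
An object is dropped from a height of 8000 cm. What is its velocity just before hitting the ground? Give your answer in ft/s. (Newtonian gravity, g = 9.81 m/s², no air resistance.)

h = 8000 cm × 0.01 = 80.0 m
v = √(2gh) = √(2 × 9.81 × 80.0) = 39.6182 m/s
v = 39.6182 m/s / 0.3048 = 130.0 ft/s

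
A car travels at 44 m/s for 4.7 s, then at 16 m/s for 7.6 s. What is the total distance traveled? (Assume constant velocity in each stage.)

d₁ = v₁t₁ = 44 × 4.7 = 206.8 m
d₂ = v₂t₂ = 16 × 7.6 = 121.6 m
d_total = 206.8 + 121.6 = 328.4 m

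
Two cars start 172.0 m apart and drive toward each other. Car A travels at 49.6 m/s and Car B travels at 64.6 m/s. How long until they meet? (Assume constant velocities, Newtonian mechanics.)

Combined speed: v_combined = 49.6 + 64.6 = 114.2 m/s
Time to meet: t = d/v_combined = 172.0/114.2 = 1.51 s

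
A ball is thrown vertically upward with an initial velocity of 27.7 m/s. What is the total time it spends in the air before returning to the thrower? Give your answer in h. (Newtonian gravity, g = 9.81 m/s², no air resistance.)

t_total = 2 × v₀ / g = 2 × 27.7 / 9.81 = 5.6473 s
t_total = 5.6473 s / 3600.0 = 0.001569 h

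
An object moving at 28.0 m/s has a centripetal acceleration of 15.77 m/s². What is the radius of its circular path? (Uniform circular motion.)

r = v²/a_c = 28.0²/15.77 = 49.71 m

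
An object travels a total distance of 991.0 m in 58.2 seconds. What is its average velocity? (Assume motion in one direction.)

v_avg = Δd / Δt = 991.0 / 58.2 = 17.03 m/s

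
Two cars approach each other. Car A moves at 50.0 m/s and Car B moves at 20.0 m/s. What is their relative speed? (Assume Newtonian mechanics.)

v_rel = v_A + v_B = 50.0 + 20.0 = 70.0 m/s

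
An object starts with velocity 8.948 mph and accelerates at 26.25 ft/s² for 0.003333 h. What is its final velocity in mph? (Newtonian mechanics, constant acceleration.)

v₀ = 8.948 mph × 0.44704 = 4.00011 m/s
a = 26.25 ft/s² × 0.3048 = 8.001 m/s²
t = 0.003333 h × 3600.0 = 11.9988 s
v = v₀ + a × t = 4.00011 + 8.001 × 11.9988 = 100.003 m/s
v = 100.003 m/s / 0.44704 = 223.7 mph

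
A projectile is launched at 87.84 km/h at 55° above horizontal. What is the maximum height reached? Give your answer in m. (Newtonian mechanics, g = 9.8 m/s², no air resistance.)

v₀ = 87.84 km/h × 0.2777777777777778 = 24.4 m/s
H = v₀² × sin²(θ) / (2g) = 24.4² × sin(55°)² / (2 × 9.8) = 595.36 × 0.67101 / 19.6 = 20.38 m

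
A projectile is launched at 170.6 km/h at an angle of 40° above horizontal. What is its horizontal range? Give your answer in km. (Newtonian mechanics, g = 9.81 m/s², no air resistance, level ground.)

v₀ = 170.6 km/h × 0.2777777777777778 = 47.3889 m/s
R = v₀² × sin(2θ) / g = 47.3889² × sin(2 × 40°) / 9.81 = 2245.71 × 0.984808 / 9.81 = 225.443 m
R = 225.443 m / 1000.0 = 0.2254 km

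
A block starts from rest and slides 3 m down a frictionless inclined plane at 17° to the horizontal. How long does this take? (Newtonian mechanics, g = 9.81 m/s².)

a = g sin(θ) = 9.81 × sin(17°) = 2.8682 m/s²
t = √(2d/a) = √(2 × 3 / 2.8682) = 1.45 s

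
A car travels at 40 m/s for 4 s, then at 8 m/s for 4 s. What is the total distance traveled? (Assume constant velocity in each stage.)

d₁ = v₁t₁ = 40 × 4 = 160 m
d₂ = v₂t₂ = 8 × 4 = 32 m
d_total = 160 + 32 = 192 m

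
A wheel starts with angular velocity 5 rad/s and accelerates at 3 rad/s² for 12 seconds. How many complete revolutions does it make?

θ = ω₀t + ½αt² = 5×12 + ½×3×12² = 276.0 rad
Total revolutions = θ/(2π) = 276.0/(2π) = 43.93
Complete revolutions = ⌊43.93⌋ = 43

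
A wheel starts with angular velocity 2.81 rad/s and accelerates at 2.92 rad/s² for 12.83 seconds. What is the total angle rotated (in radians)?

θ = ω₀t + ½αt² = 2.81×12.83 + ½×2.92×12.83² = 276.38 rad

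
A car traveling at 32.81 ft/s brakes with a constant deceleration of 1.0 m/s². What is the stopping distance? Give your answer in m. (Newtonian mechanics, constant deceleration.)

v₀ = 32.81 ft/s × 0.3048 = 10.00049 m/s
d = v₀² / (2a) = 10.00049² / (2 × 1.0) = 100.0098 / 2.0 = 50.0 m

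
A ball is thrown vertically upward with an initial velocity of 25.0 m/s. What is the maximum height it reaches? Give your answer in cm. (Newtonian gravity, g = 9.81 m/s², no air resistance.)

h_max = v₀² / (2g) = 25.0² / (2 × 9.81) = 625.0 / 19.62 = 31.8552 m
h_max = 31.8552 m / 0.01 = 3186 cm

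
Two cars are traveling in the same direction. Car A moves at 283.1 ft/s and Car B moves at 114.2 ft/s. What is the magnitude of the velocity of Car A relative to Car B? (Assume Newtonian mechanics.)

v_rel = |v_A - v_B| = |283.1 - 114.2| = 168.9 ft/s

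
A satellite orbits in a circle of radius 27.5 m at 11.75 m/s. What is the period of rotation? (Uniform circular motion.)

T = 2πr/v = 2π×27.5/11.75 = 14.71 s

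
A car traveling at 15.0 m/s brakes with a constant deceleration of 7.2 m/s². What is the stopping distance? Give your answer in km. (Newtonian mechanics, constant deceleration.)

d = v₀² / (2a) = 15.0² / (2 × 7.2) = 225.0 / 14.4 = 15.625 m
d = 15.625 m / 1000.0 = 0.01562 km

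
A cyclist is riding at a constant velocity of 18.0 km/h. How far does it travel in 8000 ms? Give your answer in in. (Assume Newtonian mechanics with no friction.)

v = 18.0 km/h × 0.2777777777777778 = 5.0 m/s
t = 8000 ms × 0.001 = 8.0 s
d = v × t = 5.0 × 8.0 = 40.0 m
d = 40.0 m / 0.0254 = 1575 in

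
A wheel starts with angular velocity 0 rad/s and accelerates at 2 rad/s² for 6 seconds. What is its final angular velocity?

ω = ω₀ + αt = 0 + 2 × 6 = 12 rad/s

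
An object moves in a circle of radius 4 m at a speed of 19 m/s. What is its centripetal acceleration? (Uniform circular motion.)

a_c = v²/r = 19²/4 = 361/4 = 90.25 m/s²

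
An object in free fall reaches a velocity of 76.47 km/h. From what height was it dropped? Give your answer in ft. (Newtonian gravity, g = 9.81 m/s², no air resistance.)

v = 76.47 km/h × 0.2777777777777778 = 21.2417 m/s
h = v² / (2g) = 21.2417² / (2 × 9.81) = 22.9974 m
h = 22.9974 m / 0.3048 = 75.45 ft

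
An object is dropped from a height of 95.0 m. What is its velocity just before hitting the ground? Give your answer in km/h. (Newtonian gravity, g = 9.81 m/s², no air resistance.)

v = √(2gh) = √(2 × 9.81 × 95.0) = 43.1729 m/s
v = 43.1729 m/s / 0.2777777777777778 = 155.4 km/h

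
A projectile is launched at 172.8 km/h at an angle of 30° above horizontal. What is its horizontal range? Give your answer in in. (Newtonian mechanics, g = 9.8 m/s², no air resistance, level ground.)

v₀ = 172.8 km/h × 0.2777777777777778 = 48.0 m/s
R = v₀² × sin(2θ) / g = 48.0² × sin(2 × 30°) / 9.8 = 2304.0 × 0.866025 / 9.8 = 203.604 m
R = 203.604 m / 0.0254 = 8016 in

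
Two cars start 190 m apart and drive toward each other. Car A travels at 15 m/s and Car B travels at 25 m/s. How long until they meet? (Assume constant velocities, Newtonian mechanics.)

Combined speed: v_combined = 15 + 25 = 40 m/s
Time to meet: t = d/v_combined = 190/40 = 4.75 s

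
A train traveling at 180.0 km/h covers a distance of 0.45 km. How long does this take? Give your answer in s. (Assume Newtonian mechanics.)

d = 0.45 km × 1000.0 = 450.0 m
v = 180.0 km/h × 0.2777777777777778 = 50.0 m/s
t = d / v = 450.0 / 50.0 = 9.0 s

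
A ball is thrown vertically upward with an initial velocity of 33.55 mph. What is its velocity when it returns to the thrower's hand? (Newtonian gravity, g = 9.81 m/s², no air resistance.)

By conservation of energy (no air resistance), the ball returns to the throw height with the same speed as launch, but directed downward.
|v_ground| = v₀ = 33.55 mph
v_ground = 33.55 mph (downward)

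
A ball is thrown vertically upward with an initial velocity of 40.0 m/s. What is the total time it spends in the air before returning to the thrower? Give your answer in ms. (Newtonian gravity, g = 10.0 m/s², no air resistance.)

t_total = 2 × v₀ / g = 2 × 40.0 / 10.0 = 8.0 s
t_total = 8.0 s / 0.001 = 8000 ms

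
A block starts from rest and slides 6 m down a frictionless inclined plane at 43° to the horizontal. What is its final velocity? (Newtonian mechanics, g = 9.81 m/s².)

a = g sin(θ) = 9.81 × sin(43°) = 6.6904 m/s²
v = √(2ad) = √(2 × 6.6904 × 6) = 8.96 m/s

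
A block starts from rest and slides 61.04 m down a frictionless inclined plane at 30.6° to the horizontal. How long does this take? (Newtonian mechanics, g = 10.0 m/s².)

a = g sin(θ) = 10.0 × sin(30.6°) = 5.0904 m/s²
t = √(2d/a) = √(2 × 61.04 / 5.0904) = 4.9 s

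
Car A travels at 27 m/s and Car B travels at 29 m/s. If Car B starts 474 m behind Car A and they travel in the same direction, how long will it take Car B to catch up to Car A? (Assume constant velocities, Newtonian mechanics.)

Relative speed: v_rel = 29 - 27 = 2 m/s
Time to catch: t = d₀/v_rel = 474/2 = 237.0 s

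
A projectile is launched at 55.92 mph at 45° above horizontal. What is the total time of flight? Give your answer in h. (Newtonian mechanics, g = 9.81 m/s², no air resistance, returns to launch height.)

v₀ = 55.92 mph × 0.44704 = 24.9985 m/s
T = 2 × v₀ × sin(θ) / g = 2 × 24.9985 × sin(45°) / 9.81 = 2 × 24.9985 × 0.707107 / 9.81 = 3.60379 s
T = 3.60379 s / 3600.0 = 0.001001 h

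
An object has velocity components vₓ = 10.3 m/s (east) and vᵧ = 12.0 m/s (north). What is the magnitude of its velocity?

|v| = √(vₓ² + vᵧ²) = √(10.3² + 12.0²) = √(250.09) = 15.81 m/s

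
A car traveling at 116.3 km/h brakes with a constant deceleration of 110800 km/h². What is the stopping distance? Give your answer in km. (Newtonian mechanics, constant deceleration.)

v₀ = 116.3 km/h × 0.2777777777777778 = 32.3056 m/s
a = 110800 km/h² × 7.716049382716049e-05 = 8.54938 m/s²
d = v₀² / (2a) = 32.3056² / (2 × 8.54938) = 1043.65 / 17.0988 = 61.0364 m
d = 61.0364 m / 1000.0 = 0.06104 km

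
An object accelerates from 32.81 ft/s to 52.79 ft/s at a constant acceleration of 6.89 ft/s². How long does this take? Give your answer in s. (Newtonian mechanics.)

v₀ = 32.81 ft/s × 0.3048 = 10.0005 m/s
v = 52.79 ft/s × 0.3048 = 16.0904 m/s
a = 6.89 ft/s² × 0.3048 = 2.10007 m/s²
t = (v - v₀) / a = (16.0904 - 10.0005) / 2.10007 = 2.9 s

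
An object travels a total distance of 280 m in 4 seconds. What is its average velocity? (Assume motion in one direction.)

v_avg = Δd / Δt = 280 / 4 = 70.0 m/s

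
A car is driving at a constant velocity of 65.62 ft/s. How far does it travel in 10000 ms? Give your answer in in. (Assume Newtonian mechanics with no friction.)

v = 65.62 ft/s × 0.3048 = 20.001 m/s
t = 10000 ms × 0.001 = 10.0 s
d = v × t = 20.001 × 10.0 = 200.01 m
d = 200.01 m / 0.0254 = 7874 in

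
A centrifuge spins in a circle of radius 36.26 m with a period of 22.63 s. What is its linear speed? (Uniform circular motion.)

v = 2πr/T = 2π×36.26/22.63 = 10.07 m/s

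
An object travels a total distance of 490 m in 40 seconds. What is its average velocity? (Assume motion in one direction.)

v_avg = Δd / Δt = 490 / 40 = 12.25 m/s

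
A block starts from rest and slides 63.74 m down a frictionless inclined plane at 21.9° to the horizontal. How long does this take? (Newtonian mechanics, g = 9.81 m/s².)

a = g sin(θ) = 9.81 × sin(21.9°) = 3.659 m/s²
t = √(2d/a) = √(2 × 63.74 / 3.659) = 5.9 s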